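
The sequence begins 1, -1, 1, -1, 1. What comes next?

Ratios: -1 / 1 = -1.0
This is a geometric sequence with common ratio r = -1.
Next term = 1 * -1 = -1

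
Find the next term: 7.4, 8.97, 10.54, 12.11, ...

Differences: 8.97 - 7.4 = 1.57
This is an arithmetic sequence with common difference d = 1.57.
Next term = 12.11 + 1.57 = 13.68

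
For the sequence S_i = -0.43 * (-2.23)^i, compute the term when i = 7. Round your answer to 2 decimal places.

S_7 = -0.43 * (-2.23)^7 ≈ -0.43 * -274.242 ≈ 117.92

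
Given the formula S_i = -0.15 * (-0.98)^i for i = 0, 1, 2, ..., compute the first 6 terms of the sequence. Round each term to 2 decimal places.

This is a geometric sequence.
i=0: S_0 = -0.15 * (-0.98)^0 = -0.15
i=1: S_1 = -0.15 * (-0.98)^1 ≈ 0.15
i=2: S_2 = -0.15 * (-0.98)^2 ≈ -0.14
i=3: S_3 = -0.15 * (-0.98)^3 ≈ 0.14
i=4: S_4 = -0.15 * (-0.98)^4 ≈ -0.14
i=5: S_5 = -0.15 * (-0.98)^5 ≈ 0.14
The first 6 terms are: [-0.15, 0.15, -0.14, 0.14, -0.14, 0.14]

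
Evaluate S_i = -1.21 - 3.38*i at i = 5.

S_5 = -1.21 + -3.38*5 = -1.21 + -16.9 = -18.11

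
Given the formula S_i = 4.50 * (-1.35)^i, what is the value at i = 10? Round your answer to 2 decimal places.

S_10 = 4.5 * (-1.35)^10 ≈ 4.5 * 20.1066 ≈ 90.48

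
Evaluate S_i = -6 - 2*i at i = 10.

S_10 = -6 + -2*10 = -6 + -20 = -26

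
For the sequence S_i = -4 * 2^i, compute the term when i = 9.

S_9 = -4 * 2^9 = -4 * 512 = -2048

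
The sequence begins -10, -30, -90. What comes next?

Ratios: -30 / -10 = 3.0
This is a geometric sequence with common ratio r = 3.
Next term = -90 * 3 = -270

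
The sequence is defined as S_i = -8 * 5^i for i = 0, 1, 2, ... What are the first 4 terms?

This is a geometric sequence.
i=0: S_0 = -8 * 5^0 = -8
i=1: S_1 = -8 * 5^1 = -40
i=2: S_2 = -8 * 5^2 = -200
i=3: S_3 = -8 * 5^3 = -1000
The first 4 terms are: [-8, -40, -200, -1000]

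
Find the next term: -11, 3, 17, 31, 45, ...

Differences: 3 - -11 = 14
This is an arithmetic sequence with common difference d = 14.
Next term = 45 + 14 = 59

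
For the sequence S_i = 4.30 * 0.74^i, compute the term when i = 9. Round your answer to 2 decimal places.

S_9 = 4.3 * 0.74^9 ≈ 4.3 * 0.0665 ≈ 0.29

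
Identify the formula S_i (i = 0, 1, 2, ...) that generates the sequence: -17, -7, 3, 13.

Check differences: -7 - -17 = 10
3 - -7 = 10
Common difference d = 10.
First term a = -17.
Formula: S_i = -17 + 10*i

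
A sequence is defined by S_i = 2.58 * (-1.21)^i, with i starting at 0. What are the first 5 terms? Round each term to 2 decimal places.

This is a geometric sequence.
i=0: S_0 = 2.58 * (-1.21)^0 = 2.58
i=1: S_1 = 2.58 * (-1.21)^1 ≈ -3.12
i=2: S_2 = 2.58 * (-1.21)^2 ≈ 3.78
i=3: S_3 = 2.58 * (-1.21)^3 ≈ -4.57
i=4: S_4 = 2.58 * (-1.21)^4 ≈ 5.53
The first 5 terms are: [2.58, -3.12, 3.78, -4.57, 5.53]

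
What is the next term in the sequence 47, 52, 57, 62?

Differences: 52 - 47 = 5
This is an arithmetic sequence with common difference d = 5.
Next term = 62 + 5 = 67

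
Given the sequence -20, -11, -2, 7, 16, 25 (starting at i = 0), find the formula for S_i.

Check differences: -11 - -20 = 9
-2 - -11 = 9
Common difference d = 9.
First term a = -20.
Formula: S_i = -20 + 9*i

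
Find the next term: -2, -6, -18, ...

Ratios: -6 / -2 = 3.0
This is a geometric sequence with common ratio r = 3.
Next term = -18 * 3 = -54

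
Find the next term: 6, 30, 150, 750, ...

Ratios: 30 / 6 = 5.0
This is a geometric sequence with common ratio r = 5.
Next term = 750 * 5 = 3750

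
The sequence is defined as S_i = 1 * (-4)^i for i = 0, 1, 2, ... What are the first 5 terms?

This is a geometric sequence.
i=0: S_0 = 1 * (-4)^0 = 1
i=1: S_1 = 1 * (-4)^1 = -4
i=2: S_2 = 1 * (-4)^2 = 16
i=3: S_3 = 1 * (-4)^3 = -64
i=4: S_4 = 1 * (-4)^4 = 256
The first 5 terms are: [1, -4, 16, -64, 256]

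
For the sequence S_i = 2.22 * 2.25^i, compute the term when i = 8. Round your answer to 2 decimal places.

S_8 = 2.22 * 2.25^8 ≈ 2.22 * 656.8408 ≈ 1458.19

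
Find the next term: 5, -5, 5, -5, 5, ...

Ratios: -5 / 5 = -1.0
This is a geometric sequence with common ratio r = -1.
Next term = 5 * -1 = -5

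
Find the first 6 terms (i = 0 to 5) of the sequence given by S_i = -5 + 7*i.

This is an arithmetic sequence.
i=0: S_0 = -5 + 7*0 = -5
i=1: S_1 = -5 + 7*1 = 2
i=2: S_2 = -5 + 7*2 = 9
i=3: S_3 = -5 + 7*3 = 16
i=4: S_4 = -5 + 7*4 = 23
i=5: S_5 = -5 + 7*5 = 30
The first 6 terms are: [-5, 2, 9, 16, 23, 30]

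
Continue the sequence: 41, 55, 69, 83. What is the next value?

Differences: 55 - 41 = 14
This is an arithmetic sequence with common difference d = 14.
Next term = 83 + 14 = 97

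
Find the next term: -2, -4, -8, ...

Ratios: -4 / -2 = 2.0
This is a geometric sequence with common ratio r = 2.
Next term = -8 * 2 = -16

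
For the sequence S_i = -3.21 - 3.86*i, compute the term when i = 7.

S_7 = -3.21 + -3.86*7 = -3.21 + -27.02 = -30.23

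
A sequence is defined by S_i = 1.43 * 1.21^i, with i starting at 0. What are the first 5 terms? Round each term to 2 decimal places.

This is a geometric sequence.
i=0: S_0 = 1.43 * 1.21^0 = 1.43
i=1: S_1 = 1.43 * 1.21^1 ≈ 1.73
i=2: S_2 = 1.43 * 1.21^2 ≈ 2.09
i=3: S_3 = 1.43 * 1.21^3 ≈ 2.53
i=4: S_4 = 1.43 * 1.21^4 ≈ 3.07
The first 5 terms are: [1.43, 1.73, 2.09, 2.53, 3.07]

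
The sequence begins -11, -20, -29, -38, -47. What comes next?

Differences: -20 - -11 = -9
This is an arithmetic sequence with common difference d = -9.
Next term = -47 + -9 = -56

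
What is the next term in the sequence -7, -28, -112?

Ratios: -28 / -7 = 4.0
This is a geometric sequence with common ratio r = 4.
Next term = -112 * 4 = -448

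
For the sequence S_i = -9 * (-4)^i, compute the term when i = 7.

S_7 = -9 * (-4)^7 = -9 * -16384 = 147456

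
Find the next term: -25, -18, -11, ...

Differences: -18 - -25 = 7
This is an arithmetic sequence with common difference d = 7.
Next term = -11 + 7 = -4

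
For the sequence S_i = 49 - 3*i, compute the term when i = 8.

S_8 = 49 + -3*8 = 49 + -24 = 25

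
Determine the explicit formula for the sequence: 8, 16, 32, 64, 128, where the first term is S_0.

Check ratios: 16 / 8 = 2.0
Common ratio r = 2.
First term a = 8.
Formula: S_i = 8 * 2^i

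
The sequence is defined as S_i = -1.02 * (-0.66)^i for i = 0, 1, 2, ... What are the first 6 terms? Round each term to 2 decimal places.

This is a geometric sequence.
i=0: S_0 = -1.02 * (-0.66)^0 = -1.02
i=1: S_1 = -1.02 * (-0.66)^1 ≈ 0.67
i=2: S_2 = -1.02 * (-0.66)^2 ≈ -0.44
i=3: S_3 = -1.02 * (-0.66)^3 ≈ 0.29
i=4: S_4 = -1.02 * (-0.66)^4 ≈ -0.19
i=5: S_5 = -1.02 * (-0.66)^5 ≈ 0.13
The first 6 terms are: [-1.02, 0.67, -0.44, 0.29, -0.19, 0.13]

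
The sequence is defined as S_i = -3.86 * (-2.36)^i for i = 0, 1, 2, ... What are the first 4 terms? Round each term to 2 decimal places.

This is a geometric sequence.
i=0: S_0 = -3.86 * (-2.36)^0 = -3.86
i=1: S_1 = -3.86 * (-2.36)^1 ≈ 9.11
i=2: S_2 = -3.86 * (-2.36)^2 ≈ -21.5
i=3: S_3 = -3.86 * (-2.36)^3 ≈ 50.74
The first 4 terms are: [-3.86, 9.11, -21.5, 50.74]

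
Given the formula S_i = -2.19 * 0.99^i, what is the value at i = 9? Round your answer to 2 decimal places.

S_9 = -2.19 * 0.99^9 ≈ -2.19 * 0.9135 ≈ -2.0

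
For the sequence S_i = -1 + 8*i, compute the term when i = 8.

S_8 = -1 + 8*8 = -1 + 64 = 63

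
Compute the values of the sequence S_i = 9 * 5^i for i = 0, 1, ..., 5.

This is a geometric sequence.
i=0: S_0 = 9 * 5^0 = 9
i=1: S_1 = 9 * 5^1 = 45
i=2: S_2 = 9 * 5^2 = 225
i=3: S_3 = 9 * 5^3 = 1125
i=4: S_4 = 9 * 5^4 = 5625
i=5: S_5 = 9 * 5^5 = 28125
The first 6 terms are: [9, 45, 225, 1125, 5625, 28125]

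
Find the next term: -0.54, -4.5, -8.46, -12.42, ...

Differences: -4.5 - -0.54 = -3.96
This is an arithmetic sequence with common difference d = -3.96.
Next term = -12.42 + -3.96 = -16.38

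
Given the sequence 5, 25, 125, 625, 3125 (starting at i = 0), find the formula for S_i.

Check ratios: 25 / 5 = 5.0
Common ratio r = 5.
First term a = 5.
Formula: S_i = 5 * 5^i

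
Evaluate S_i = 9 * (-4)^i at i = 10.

S_10 = 9 * (-4)^10 = 9 * 1048576 = 9437184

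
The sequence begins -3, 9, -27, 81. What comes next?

Ratios: 9 / -3 = -3.0
This is a geometric sequence with common ratio r = -3.
Next term = 81 * -3 = -243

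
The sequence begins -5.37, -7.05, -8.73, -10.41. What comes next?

Differences: -7.05 - -5.37 = -1.68
This is an arithmetic sequence with common difference d = -1.68.
Next term = -10.41 + -1.68 = -12.09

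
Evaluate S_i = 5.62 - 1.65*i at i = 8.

S_8 = 5.62 + -1.65*8 = 5.62 + -13.2 = -7.58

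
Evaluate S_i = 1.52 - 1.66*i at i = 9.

S_9 = 1.52 + -1.66*9 = 1.52 + -14.94 = -13.42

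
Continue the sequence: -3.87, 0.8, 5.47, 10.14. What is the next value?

Differences: 0.8 - -3.87 = 4.67
This is an arithmetic sequence with common difference d = 4.67.
Next term = 10.14 + 4.67 = 14.81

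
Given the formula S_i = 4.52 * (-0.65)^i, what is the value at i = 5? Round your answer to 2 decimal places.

S_5 = 4.52 * (-0.65)^5 ≈ 4.52 * -0.116 ≈ -0.52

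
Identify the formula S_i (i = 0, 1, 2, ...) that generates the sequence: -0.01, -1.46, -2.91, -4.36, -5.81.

Check differences: -1.46 - -0.01 = -1.45
-2.91 - -1.46 = -1.45
Common difference d = -1.45.
First term a = -0.01.
Formula: S_i = -0.01 - 1.45*i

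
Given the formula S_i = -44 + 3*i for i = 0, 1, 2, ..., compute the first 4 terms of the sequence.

This is an arithmetic sequence.
i=0: S_0 = -44 + 3*0 = -44
i=1: S_1 = -44 + 3*1 = -41
i=2: S_2 = -44 + 3*2 = -38
i=3: S_3 = -44 + 3*3 = -35
The first 4 terms are: [-44, -41, -38, -35]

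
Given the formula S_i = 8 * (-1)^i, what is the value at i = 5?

S_5 = 8 * (-1)^5 = 8 * -1 = -8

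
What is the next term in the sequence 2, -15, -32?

Differences: -15 - 2 = -17
This is an arithmetic sequence with common difference d = -17.
Next term = -32 + -17 = -49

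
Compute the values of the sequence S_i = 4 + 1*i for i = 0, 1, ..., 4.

This is an arithmetic sequence.
i=0: S_0 = 4 + 1*0 = 4
i=1: S_1 = 4 + 1*1 = 5
i=2: S_2 = 4 + 1*2 = 6
i=3: S_3 = 4 + 1*3 = 7
i=4: S_4 = 4 + 1*4 = 8
The first 5 terms are: [4, 5, 6, 7, 8]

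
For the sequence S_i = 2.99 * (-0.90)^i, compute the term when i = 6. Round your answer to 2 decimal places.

S_6 = 2.99 * (-0.9)^6 ≈ 2.99 * 0.5314 ≈ 1.59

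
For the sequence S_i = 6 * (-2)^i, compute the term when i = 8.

S_8 = 6 * (-2)^8 = 6 * 256 = 1536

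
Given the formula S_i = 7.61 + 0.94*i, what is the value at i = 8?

S_8 = 7.61 + 0.94*8 = 7.61 + 7.52 = 15.13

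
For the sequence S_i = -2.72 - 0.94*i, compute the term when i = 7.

S_7 = -2.72 + -0.94*7 = -2.72 + -6.58 = -9.3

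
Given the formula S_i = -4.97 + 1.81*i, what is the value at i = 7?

S_7 = -4.97 + 1.81*7 = -4.97 + 12.67 = 7.7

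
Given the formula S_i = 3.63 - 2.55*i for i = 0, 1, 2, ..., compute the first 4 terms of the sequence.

This is an arithmetic sequence.
i=0: S_0 = 3.63 + -2.55*0 = 3.63
i=1: S_1 = 3.63 + -2.55*1 = 1.08
i=2: S_2 = 3.63 + -2.55*2 = -1.47
i=3: S_3 = 3.63 + -2.55*3 = -4.02
The first 4 terms are: [3.63, 1.08, -1.47, -4.02]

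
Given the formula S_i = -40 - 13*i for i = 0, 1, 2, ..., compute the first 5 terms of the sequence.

This is an arithmetic sequence.
i=0: S_0 = -40 + -13*0 = -40
i=1: S_1 = -40 + -13*1 = -53
i=2: S_2 = -40 + -13*2 = -66
i=3: S_3 = -40 + -13*3 = -79
i=4: S_4 = -40 + -13*4 = -92
The first 5 terms are: [-40, -53, -66, -79, -92]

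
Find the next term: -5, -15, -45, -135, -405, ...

Ratios: -15 / -5 = 3.0
This is a geometric sequence with common ratio r = 3.
Next term = -405 * 3 = -1215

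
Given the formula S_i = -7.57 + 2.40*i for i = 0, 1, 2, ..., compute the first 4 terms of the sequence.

This is an arithmetic sequence.
i=0: S_0 = -7.57 + 2.4*0 = -7.57
i=1: S_1 = -7.57 + 2.4*1 = -5.17
i=2: S_2 = -7.57 + 2.4*2 = -2.77
i=3: S_3 = -7.57 + 2.4*3 = -0.37
The first 4 terms are: [-7.57, -5.17, -2.77, -0.37]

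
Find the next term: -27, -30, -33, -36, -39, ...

Differences: -30 - -27 = -3
This is an arithmetic sequence with common difference d = -3.
Next term = -39 + -3 = -42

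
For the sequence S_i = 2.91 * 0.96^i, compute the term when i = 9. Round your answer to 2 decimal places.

S_9 = 2.91 * 0.96^9 ≈ 2.91 * 0.6925 ≈ 2.02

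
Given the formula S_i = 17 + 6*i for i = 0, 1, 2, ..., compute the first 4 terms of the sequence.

This is an arithmetic sequence.
i=0: S_0 = 17 + 6*0 = 17
i=1: S_1 = 17 + 6*1 = 23
i=2: S_2 = 17 + 6*2 = 29
i=3: S_3 = 17 + 6*3 = 35
The first 4 terms are: [17, 23, 29, 35]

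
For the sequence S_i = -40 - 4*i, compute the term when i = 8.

S_8 = -40 + -4*8 = -40 + -32 = -72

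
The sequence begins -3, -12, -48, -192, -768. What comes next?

Ratios: -12 / -3 = 4.0
This is a geometric sequence with common ratio r = 4.
Next term = -768 * 4 = -3072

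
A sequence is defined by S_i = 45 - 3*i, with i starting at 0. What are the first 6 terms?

This is an arithmetic sequence.
i=0: S_0 = 45 + -3*0 = 45
i=1: S_1 = 45 + -3*1 = 42
i=2: S_2 = 45 + -3*2 = 39
i=3: S_3 = 45 + -3*3 = 36
i=4: S_4 = 45 + -3*4 = 33
i=5: S_5 = 45 + -3*5 = 30
The first 6 terms are: [45, 42, 39, 36, 33, 30]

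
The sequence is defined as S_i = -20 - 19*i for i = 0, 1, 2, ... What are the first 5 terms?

This is an arithmetic sequence.
i=0: S_0 = -20 + -19*0 = -20
i=1: S_1 = -20 + -19*1 = -39
i=2: S_2 = -20 + -19*2 = -58
i=3: S_3 = -20 + -19*3 = -77
i=4: S_4 = -20 + -19*4 = -96
The first 5 terms are: [-20, -39, -58, -77, -96]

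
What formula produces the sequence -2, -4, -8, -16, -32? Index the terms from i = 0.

Check ratios: -4 / -2 = 2.0
Common ratio r = 2.
First term a = -2.
Formula: S_i = -2 * 2^i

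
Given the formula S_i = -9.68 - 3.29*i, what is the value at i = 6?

S_6 = -9.68 + -3.29*6 = -9.68 + -19.74 = -29.42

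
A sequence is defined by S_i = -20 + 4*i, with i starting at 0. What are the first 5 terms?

This is an arithmetic sequence.
i=0: S_0 = -20 + 4*0 = -20
i=1: S_1 = -20 + 4*1 = -16
i=2: S_2 = -20 + 4*2 = -12
i=3: S_3 = -20 + 4*3 = -8
i=4: S_4 = -20 + 4*4 = -4
The first 5 terms are: [-20, -16, -12, -8, -4]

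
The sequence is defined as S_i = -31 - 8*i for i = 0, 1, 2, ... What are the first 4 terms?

This is an arithmetic sequence.
i=0: S_0 = -31 + -8*0 = -31
i=1: S_1 = -31 + -8*1 = -39
i=2: S_2 = -31 + -8*2 = -47
i=3: S_3 = -31 + -8*3 = -55
The first 4 terms are: [-31, -39, -47, -55]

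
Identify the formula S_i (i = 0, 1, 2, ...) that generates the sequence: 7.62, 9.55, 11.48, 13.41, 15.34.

Check differences: 9.55 - 7.62 = 1.93
11.48 - 9.55 = 1.93
Common difference d = 1.93.
First term a = 7.62.
Formula: S_i = 7.62 + 1.93*i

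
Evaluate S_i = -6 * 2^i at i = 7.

S_7 = -6 * 2^7 = -6 * 128 = -768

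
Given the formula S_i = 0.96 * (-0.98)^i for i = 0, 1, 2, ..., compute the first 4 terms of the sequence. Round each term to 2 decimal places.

This is a geometric sequence.
i=0: S_0 = 0.96 * (-0.98)^0 = 0.96
i=1: S_1 = 0.96 * (-0.98)^1 ≈ -0.94
i=2: S_2 = 0.96 * (-0.98)^2 ≈ 0.92
i=3: S_3 = 0.96 * (-0.98)^3 ≈ -0.9
The first 4 terms are: [0.96, -0.94, 0.92, -0.9]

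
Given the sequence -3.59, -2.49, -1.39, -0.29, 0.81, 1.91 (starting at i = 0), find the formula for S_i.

Check differences: -2.49 - -3.59 = 1.1
-1.39 - -2.49 = 1.1
Common difference d = 1.1.
First term a = -3.59.
Formula: S_i = -3.59 + 1.10*i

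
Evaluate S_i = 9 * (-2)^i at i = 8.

S_8 = 9 * (-2)^8 = 9 * 256 = 2304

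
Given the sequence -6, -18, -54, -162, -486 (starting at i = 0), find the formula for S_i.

Check ratios: -18 / -6 = 3.0
Common ratio r = 3.
First term a = -6.
Formula: S_i = -6 * 3^i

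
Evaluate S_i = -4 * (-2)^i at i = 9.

S_9 = -4 * (-2)^9 = -4 * -512 = 2048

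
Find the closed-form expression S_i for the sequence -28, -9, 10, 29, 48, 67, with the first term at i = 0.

Check differences: -9 - -28 = 19
10 - -9 = 19
Common difference d = 19.
First term a = -28.
Formula: S_i = -28 + 19*i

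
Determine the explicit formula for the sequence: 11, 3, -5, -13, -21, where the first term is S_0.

Check differences: 3 - 11 = -8
-5 - 3 = -8
Common difference d = -8.
First term a = 11.
Formula: S_i = 11 - 8*i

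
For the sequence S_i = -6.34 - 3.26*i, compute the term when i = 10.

S_10 = -6.34 + -3.26*10 = -6.34 + -32.6 = -38.94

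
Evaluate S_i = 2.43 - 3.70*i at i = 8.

S_8 = 2.43 + -3.7*8 = 2.43 + -29.6 = -27.17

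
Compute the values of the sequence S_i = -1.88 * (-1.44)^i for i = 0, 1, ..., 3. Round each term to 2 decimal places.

This is a geometric sequence.
i=0: S_0 = -1.88 * (-1.44)^0 = -1.88
i=1: S_1 = -1.88 * (-1.44)^1 ≈ 2.71
i=2: S_2 = -1.88 * (-1.44)^2 ≈ -3.9
i=3: S_3 = -1.88 * (-1.44)^3 ≈ 5.61
The first 4 terms are: [-1.88, 2.71, -3.9, 5.61]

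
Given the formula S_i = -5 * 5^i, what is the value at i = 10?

S_10 = -5 * 5^10 = -5 * 9765625 = -48828125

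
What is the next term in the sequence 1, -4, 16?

Ratios: -4 / 1 = -4.0
This is a geometric sequence with common ratio r = -4.
Next term = 16 * -4 = -64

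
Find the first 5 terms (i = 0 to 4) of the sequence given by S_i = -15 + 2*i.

This is an arithmetic sequence.
i=0: S_0 = -15 + 2*0 = -15
i=1: S_1 = -15 + 2*1 = -13
i=2: S_2 = -15 + 2*2 = -11
i=3: S_3 = -15 + 2*3 = -9
i=4: S_4 = -15 + 2*4 = -7
The first 5 terms are: [-15, -13, -11, -9, -7]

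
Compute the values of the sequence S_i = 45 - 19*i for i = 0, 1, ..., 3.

This is an arithmetic sequence.
i=0: S_0 = 45 + -19*0 = 45
i=1: S_1 = 45 + -19*1 = 26
i=2: S_2 = 45 + -19*2 = 7
i=3: S_3 = 45 + -19*3 = -12
The first 4 terms are: [45, 26, 7, -12]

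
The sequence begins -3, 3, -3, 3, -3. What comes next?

Ratios: 3 / -3 = -1.0
This is a geometric sequence with common ratio r = -1.
Next term = -3 * -1 = 3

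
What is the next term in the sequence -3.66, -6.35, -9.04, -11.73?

Differences: -6.35 - -3.66 = -2.69
This is an arithmetic sequence with common difference d = -2.69.
Next term = -11.73 + -2.69 = -14.42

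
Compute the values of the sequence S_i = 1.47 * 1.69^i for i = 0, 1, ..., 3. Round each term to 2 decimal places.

This is a geometric sequence.
i=0: S_0 = 1.47 * 1.69^0 = 1.47
i=1: S_1 = 1.47 * 1.69^1 ≈ 2.48
i=2: S_2 = 1.47 * 1.69^2 ≈ 4.2
i=3: S_3 = 1.47 * 1.69^3 ≈ 7.1
The first 4 terms are: [1.47, 2.48, 4.2, 7.1]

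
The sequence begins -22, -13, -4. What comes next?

Differences: -13 - -22 = 9
This is an arithmetic sequence with common difference d = 9.
Next term = -4 + 9 = 5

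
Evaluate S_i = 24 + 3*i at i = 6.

S_6 = 24 + 3*6 = 24 + 18 = 42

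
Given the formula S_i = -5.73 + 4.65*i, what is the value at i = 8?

S_8 = -5.73 + 4.65*8 = -5.73 + 37.2 = 31.47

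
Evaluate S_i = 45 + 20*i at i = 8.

S_8 = 45 + 20*8 = 45 + 160 = 205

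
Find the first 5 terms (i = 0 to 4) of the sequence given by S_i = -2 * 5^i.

This is a geometric sequence.
i=0: S_0 = -2 * 5^0 = -2
i=1: S_1 = -2 * 5^1 = -10
i=2: S_2 = -2 * 5^2 = -50
i=3: S_3 = -2 * 5^3 = -250
i=4: S_4 = -2 * 5^4 = -1250
The first 5 terms are: [-2, -10, -50, -250, -1250]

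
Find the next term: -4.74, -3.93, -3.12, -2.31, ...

Differences: -3.93 - -4.74 = 0.81
This is an arithmetic sequence with common difference d = 0.81.
Next term = -2.31 + 0.81 = -1.5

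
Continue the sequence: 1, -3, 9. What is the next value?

Ratios: -3 / 1 = -3.0
This is a geometric sequence with common ratio r = -3.
Next term = 9 * -3 = -27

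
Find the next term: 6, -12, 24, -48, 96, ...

Ratios: -12 / 6 = -2.0
This is a geometric sequence with common ratio r = -2.
Next term = 96 * -2 = -192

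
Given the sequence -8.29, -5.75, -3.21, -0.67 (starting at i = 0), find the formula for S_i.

Check differences: -5.75 - -8.29 = 2.54
-3.21 - -5.75 = 2.54
Common difference d = 2.54.
First term a = -8.29.
Formula: S_i = -8.29 + 2.54*i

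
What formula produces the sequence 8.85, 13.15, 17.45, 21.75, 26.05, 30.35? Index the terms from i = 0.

Check differences: 13.15 - 8.85 = 4.3
17.45 - 13.15 = 4.3
Common difference d = 4.3.
First term a = 8.85.
Formula: S_i = 8.85 + 4.30*i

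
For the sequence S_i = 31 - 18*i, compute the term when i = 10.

S_10 = 31 + -18*10 = 31 + -180 = -149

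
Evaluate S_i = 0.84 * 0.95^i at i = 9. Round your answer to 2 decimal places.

S_9 = 0.84 * 0.95^9 ≈ 0.84 * 0.6302 ≈ 0.53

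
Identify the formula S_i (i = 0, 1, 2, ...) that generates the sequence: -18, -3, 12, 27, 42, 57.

Check differences: -3 - -18 = 15
12 - -3 = 15
Common difference d = 15.
First term a = -18.
Formula: S_i = -18 + 15*i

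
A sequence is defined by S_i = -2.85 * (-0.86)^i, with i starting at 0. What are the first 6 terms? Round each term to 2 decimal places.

This is a geometric sequence.
i=0: S_0 = -2.85 * (-0.86)^0 = -2.85
i=1: S_1 = -2.85 * (-0.86)^1 ≈ 2.45
i=2: S_2 = -2.85 * (-0.86)^2 ≈ -2.11
i=3: S_3 = -2.85 * (-0.86)^3 ≈ 1.81
i=4: S_4 = -2.85 * (-0.86)^4 ≈ -1.56
i=5: S_5 = -2.85 * (-0.86)^5 ≈ 1.34
The first 6 terms are: [-2.85, 2.45, -2.11, 1.81, -1.56, 1.34]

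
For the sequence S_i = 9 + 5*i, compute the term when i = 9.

S_9 = 9 + 5*9 = 9 + 45 = 54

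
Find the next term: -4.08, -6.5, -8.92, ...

Differences: -6.5 - -4.08 = -2.42
This is an arithmetic sequence with common difference d = -2.42.
Next term = -8.92 + -2.42 = -11.34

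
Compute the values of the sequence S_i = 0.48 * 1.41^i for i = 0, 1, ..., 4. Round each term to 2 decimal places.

This is a geometric sequence.
i=0: S_0 = 0.48 * 1.41^0 = 0.48
i=1: S_1 = 0.48 * 1.41^1 ≈ 0.68
i=2: S_2 = 0.48 * 1.41^2 ≈ 0.95
i=3: S_3 = 0.48 * 1.41^3 ≈ 1.35
i=4: S_4 = 0.48 * 1.41^4 ≈ 1.9
The first 5 terms are: [0.48, 0.68, 0.95, 1.35, 1.9]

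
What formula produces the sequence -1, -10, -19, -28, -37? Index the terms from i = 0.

Check differences: -10 - -1 = -9
-19 - -10 = -9
Common difference d = -9.
First term a = -1.
Formula: S_i = -1 - 9*i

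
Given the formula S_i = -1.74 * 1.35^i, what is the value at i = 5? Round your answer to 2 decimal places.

S_5 = -1.74 * 1.35^5 ≈ -1.74 * 4.484 ≈ -7.8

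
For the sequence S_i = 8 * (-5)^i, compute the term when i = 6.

S_6 = 8 * (-5)^6 = 8 * 15625 = 125000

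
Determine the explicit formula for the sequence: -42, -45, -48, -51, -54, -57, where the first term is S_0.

Check differences: -45 - -42 = -3
-48 - -45 = -3
Common difference d = -3.
First term a = -42.
Formula: S_i = -42 - 3*i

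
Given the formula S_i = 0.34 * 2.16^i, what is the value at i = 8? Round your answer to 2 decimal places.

S_8 = 0.34 * 2.16^8 ≈ 0.34 * 473.8381 ≈ 161.1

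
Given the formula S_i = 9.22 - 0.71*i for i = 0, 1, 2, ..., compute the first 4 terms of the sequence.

This is an arithmetic sequence.
i=0: S_0 = 9.22 + -0.71*0 = 9.22
i=1: S_1 = 9.22 + -0.71*1 = 8.51
i=2: S_2 = 9.22 + -0.71*2 = 7.8
i=3: S_3 = 9.22 + -0.71*3 = 7.09
The first 4 terms are: [9.22, 8.51, 7.8, 7.09]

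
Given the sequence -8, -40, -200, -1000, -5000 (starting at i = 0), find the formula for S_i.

Check ratios: -40 / -8 = 5.0
Common ratio r = 5.
First term a = -8.
Formula: S_i = -8 * 5^i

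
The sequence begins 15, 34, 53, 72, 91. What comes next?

Differences: 34 - 15 = 19
This is an arithmetic sequence with common difference d = 19.
Next term = 91 + 19 = 110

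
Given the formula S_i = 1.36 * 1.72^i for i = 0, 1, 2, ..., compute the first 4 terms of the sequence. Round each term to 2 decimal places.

This is a geometric sequence.
i=0: S_0 = 1.36 * 1.72^0 = 1.36
i=1: S_1 = 1.36 * 1.72^1 ≈ 2.34
i=2: S_2 = 1.36 * 1.72^2 ≈ 4.02
i=3: S_3 = 1.36 * 1.72^3 ≈ 6.92
The first 4 terms are: [1.36, 2.34, 4.02, 6.92]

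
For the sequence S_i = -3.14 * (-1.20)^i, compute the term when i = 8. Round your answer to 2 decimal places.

S_8 = -3.14 * (-1.2)^8 ≈ -3.14 * 4.2998 ≈ -13.5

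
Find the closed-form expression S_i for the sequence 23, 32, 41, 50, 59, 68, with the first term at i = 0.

Check differences: 32 - 23 = 9
41 - 32 = 9
Common difference d = 9.
First term a = 23.
Formula: S_i = 23 + 9*i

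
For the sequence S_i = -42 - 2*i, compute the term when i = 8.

S_8 = -42 + -2*8 = -42 + -16 = -58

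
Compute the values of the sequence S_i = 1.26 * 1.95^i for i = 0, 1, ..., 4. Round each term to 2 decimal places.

This is a geometric sequence.
i=0: S_0 = 1.26 * 1.95^0 = 1.26
i=1: S_1 = 1.26 * 1.95^1 ≈ 2.46
i=2: S_2 = 1.26 * 1.95^2 ≈ 4.79
i=3: S_3 = 1.26 * 1.95^3 ≈ 9.34
i=4: S_4 = 1.26 * 1.95^4 ≈ 18.22
The first 5 terms are: [1.26, 2.46, 4.79, 9.34, 18.22]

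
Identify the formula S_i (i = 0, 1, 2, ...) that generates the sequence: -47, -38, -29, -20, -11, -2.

Check differences: -38 - -47 = 9
-29 - -38 = 9
Common difference d = 9.
First term a = -47.
Formula: S_i = -47 + 9*i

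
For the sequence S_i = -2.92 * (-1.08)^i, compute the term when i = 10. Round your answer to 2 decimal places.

S_10 = -2.92 * (-1.08)^10 ≈ -2.92 * 2.1589 ≈ -6.3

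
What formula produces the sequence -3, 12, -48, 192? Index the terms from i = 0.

Check ratios: 12 / -3 = -4.0
Common ratio r = -4.
First term a = -3.
Formula: S_i = -3 * (-4)^i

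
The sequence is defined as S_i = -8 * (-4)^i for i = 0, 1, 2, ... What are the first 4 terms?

This is a geometric sequence.
i=0: S_0 = -8 * (-4)^0 = -8
i=1: S_1 = -8 * (-4)^1 = 32
i=2: S_2 = -8 * (-4)^2 = -128
i=3: S_3 = -8 * (-4)^3 = 512
The first 4 terms are: [-8, 32, -128, 512]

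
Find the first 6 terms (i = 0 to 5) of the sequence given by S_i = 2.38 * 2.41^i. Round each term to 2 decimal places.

This is a geometric sequence.
i=0: S_0 = 2.38 * 2.41^0 = 2.38
i=1: S_1 = 2.38 * 2.41^1 ≈ 5.74
i=2: S_2 = 2.38 * 2.41^2 ≈ 13.82
i=3: S_3 = 2.38 * 2.41^3 ≈ 33.31
i=4: S_4 = 2.38 * 2.41^4 ≈ 80.29
i=5: S_5 = 2.38 * 2.41^5 ≈ 193.49
The first 6 terms are: [2.38, 5.74, 13.82, 33.31, 80.29, 193.49]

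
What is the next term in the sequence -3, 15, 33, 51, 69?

Differences: 15 - -3 = 18
This is an arithmetic sequence with common difference d = 18.
Next term = 69 + 18 = 87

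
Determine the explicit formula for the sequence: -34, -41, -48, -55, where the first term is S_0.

Check differences: -41 - -34 = -7
-48 - -41 = -7
Common difference d = -7.
First term a = -34.
Formula: S_i = -34 - 7*i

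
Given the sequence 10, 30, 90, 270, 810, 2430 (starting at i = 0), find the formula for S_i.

Check ratios: 30 / 10 = 3.0
Common ratio r = 3.
First term a = 10.
Formula: S_i = 10 * 3^i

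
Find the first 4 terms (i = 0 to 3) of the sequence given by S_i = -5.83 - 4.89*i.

This is an arithmetic sequence.
i=0: S_0 = -5.83 + -4.89*0 = -5.83
i=1: S_1 = -5.83 + -4.89*1 = -10.72
i=2: S_2 = -5.83 + -4.89*2 = -15.61
i=3: S_3 = -5.83 + -4.89*3 = -20.5
The first 4 terms are: [-5.83, -10.72, -15.61, -20.5]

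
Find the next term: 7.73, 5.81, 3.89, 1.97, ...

Differences: 5.81 - 7.73 = -1.92
This is an arithmetic sequence with common difference d = -1.92.
Next term = 1.97 + -1.92 = 0.05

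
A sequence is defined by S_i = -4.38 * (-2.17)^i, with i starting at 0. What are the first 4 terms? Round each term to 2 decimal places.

This is a geometric sequence.
i=0: S_0 = -4.38 * (-2.17)^0 = -4.38
i=1: S_1 = -4.38 * (-2.17)^1 ≈ 9.5
i=2: S_2 = -4.38 * (-2.17)^2 ≈ -20.62
i=3: S_3 = -4.38 * (-2.17)^3 ≈ 44.76
The first 4 terms are: [-4.38, 9.5, -20.62, 44.76]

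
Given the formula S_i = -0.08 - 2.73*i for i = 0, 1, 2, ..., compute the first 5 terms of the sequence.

This is an arithmetic sequence.
i=0: S_0 = -0.08 + -2.73*0 = -0.08
i=1: S_1 = -0.08 + -2.73*1 = -2.81
i=2: S_2 = -0.08 + -2.73*2 = -5.54
i=3: S_3 = -0.08 + -2.73*3 = -8.27
i=4: S_4 = -0.08 + -2.73*4 = -11.0
The first 5 terms are: [-0.08, -2.81, -5.54, -8.27, -11.0]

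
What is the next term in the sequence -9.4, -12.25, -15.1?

Differences: -12.25 - -9.4 = -2.85
This is an arithmetic sequence with common difference d = -2.85.
Next term = -15.1 + -2.85 = -17.95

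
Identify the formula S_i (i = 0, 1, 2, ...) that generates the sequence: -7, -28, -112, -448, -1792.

Check ratios: -28 / -7 = 4.0
Common ratio r = 4.
First term a = -7.
Formula: S_i = -7 * 4^i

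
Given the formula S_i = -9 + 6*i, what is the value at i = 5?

S_5 = -9 + 6*5 = -9 + 30 = 21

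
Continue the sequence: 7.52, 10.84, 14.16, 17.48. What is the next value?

Differences: 10.84 - 7.52 = 3.32
This is an arithmetic sequence with common difference d = 3.32.
Next term = 17.48 + 3.32 = 20.8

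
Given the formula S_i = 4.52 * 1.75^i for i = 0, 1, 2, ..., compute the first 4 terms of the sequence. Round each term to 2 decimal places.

This is a geometric sequence.
i=0: S_0 = 4.52 * 1.75^0 = 4.52
i=1: S_1 = 4.52 * 1.75^1 = 7.91
i=2: S_2 = 4.52 * 1.75^2 ≈ 13.84
i=3: S_3 = 4.52 * 1.75^3 ≈ 24.22
The first 4 terms are: [4.52, 7.91, 13.84, 24.22]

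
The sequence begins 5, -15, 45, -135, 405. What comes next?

Ratios: -15 / 5 = -3.0
This is a geometric sequence with common ratio r = -3.
Next term = 405 * -3 = -1215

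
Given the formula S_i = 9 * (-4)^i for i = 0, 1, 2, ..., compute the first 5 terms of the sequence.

This is a geometric sequence.
i=0: S_0 = 9 * (-4)^0 = 9
i=1: S_1 = 9 * (-4)^1 = -36
i=2: S_2 = 9 * (-4)^2 = 144
i=3: S_3 = 9 * (-4)^3 = -576
i=4: S_4 = 9 * (-4)^4 = 2304
The first 5 terms are: [9, -36, 144, -576, 2304]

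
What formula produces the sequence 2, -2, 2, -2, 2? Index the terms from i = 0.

Check ratios: -2 / 2 = -1.0
Common ratio r = -1.
First term a = 2.
Formula: S_i = 2 * (-1)^i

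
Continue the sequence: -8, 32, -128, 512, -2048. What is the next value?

Ratios: 32 / -8 = -4.0
This is a geometric sequence with common ratio r = -4.
Next term = -2048 * -4 = 8192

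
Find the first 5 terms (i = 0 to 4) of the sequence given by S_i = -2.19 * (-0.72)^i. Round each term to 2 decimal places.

This is a geometric sequence.
i=0: S_0 = -2.19 * (-0.72)^0 = -2.19
i=1: S_1 = -2.19 * (-0.72)^1 ≈ 1.58
i=2: S_2 = -2.19 * (-0.72)^2 ≈ -1.14
i=3: S_3 = -2.19 * (-0.72)^3 ≈ 0.82
i=4: S_4 = -2.19 * (-0.72)^4 ≈ -0.59
The first 5 terms are: [-2.19, 1.58, -1.14, 0.82, -0.59]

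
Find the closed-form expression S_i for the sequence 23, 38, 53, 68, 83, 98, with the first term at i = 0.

Check differences: 38 - 23 = 15
53 - 38 = 15
Common difference d = 15.
First term a = 23.
Formula: S_i = 23 + 15*i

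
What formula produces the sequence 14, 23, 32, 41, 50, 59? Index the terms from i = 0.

Check differences: 23 - 14 = 9
32 - 23 = 9
Common difference d = 9.
First term a = 14.
Formula: S_i = 14 + 9*i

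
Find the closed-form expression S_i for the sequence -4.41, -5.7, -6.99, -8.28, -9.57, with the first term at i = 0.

Check differences: -5.7 - -4.41 = -1.29
-6.99 - -5.7 = -1.29
Common difference d = -1.29.
First term a = -4.41.
Formula: S_i = -4.41 - 1.29*i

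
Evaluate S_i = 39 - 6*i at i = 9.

S_9 = 39 + -6*9 = 39 + -54 = -15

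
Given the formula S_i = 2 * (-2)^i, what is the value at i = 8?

S_8 = 2 * (-2)^8 = 2 * 256 = 512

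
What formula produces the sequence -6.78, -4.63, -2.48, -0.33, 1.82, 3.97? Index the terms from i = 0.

Check differences: -4.63 - -6.78 = 2.15
-2.48 - -4.63 = 2.15
Common difference d = 2.15.
First term a = -6.78.
Formula: S_i = -6.78 + 2.15*i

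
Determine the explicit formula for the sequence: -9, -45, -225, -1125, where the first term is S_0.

Check ratios: -45 / -9 = 5.0
Common ratio r = 5.
First term a = -9.
Formula: S_i = -9 * 5^i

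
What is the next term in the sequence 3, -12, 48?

Ratios: -12 / 3 = -4.0
This is a geometric sequence with common ratio r = -4.
Next term = 48 * -4 = -192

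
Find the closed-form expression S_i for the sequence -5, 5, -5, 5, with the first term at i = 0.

Check ratios: 5 / -5 = -1.0
Common ratio r = -1.
First term a = -5.
Formula: S_i = -5 * (-1)^i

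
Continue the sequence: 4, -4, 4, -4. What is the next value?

Ratios: -4 / 4 = -1.0
This is a geometric sequence with common ratio r = -1.
Next term = -4 * -1 = 4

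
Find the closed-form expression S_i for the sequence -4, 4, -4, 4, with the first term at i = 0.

Check ratios: 4 / -4 = -1.0
Common ratio r = -1.
First term a = -4.
Formula: S_i = -4 * (-1)^i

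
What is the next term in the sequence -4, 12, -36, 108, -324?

Ratios: 12 / -4 = -3.0
This is a geometric sequence with common ratio r = -3.
Next term = -324 * -3 = 972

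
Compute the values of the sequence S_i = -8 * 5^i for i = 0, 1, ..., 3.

This is a geometric sequence.
i=0: S_0 = -8 * 5^0 = -8
i=1: S_1 = -8 * 5^1 = -40
i=2: S_2 = -8 * 5^2 = -200
i=3: S_3 = -8 * 5^3 = -1000
The first 4 terms are: [-8, -40, -200, -1000]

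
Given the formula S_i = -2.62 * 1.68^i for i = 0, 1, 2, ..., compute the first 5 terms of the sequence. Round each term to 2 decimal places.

This is a geometric sequence.
i=0: S_0 = -2.62 * 1.68^0 = -2.62
i=1: S_1 = -2.62 * 1.68^1 ≈ -4.4
i=2: S_2 = -2.62 * 1.68^2 ≈ -7.39
i=3: S_3 = -2.62 * 1.68^3 ≈ -12.42
i=4: S_4 = -2.62 * 1.68^4 ≈ -20.87
The first 5 terms are: [-2.62, -4.4, -7.39, -12.42, -20.87]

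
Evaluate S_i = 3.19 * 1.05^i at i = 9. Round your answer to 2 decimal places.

S_9 = 3.19 * 1.05^9 ≈ 3.19 * 1.5513 ≈ 4.95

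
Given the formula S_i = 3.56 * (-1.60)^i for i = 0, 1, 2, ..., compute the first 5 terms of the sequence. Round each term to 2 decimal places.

This is a geometric sequence.
i=0: S_0 = 3.56 * (-1.6)^0 = 3.56
i=1: S_1 = 3.56 * (-1.6)^1 ≈ -5.7
i=2: S_2 = 3.56 * (-1.6)^2 ≈ 9.11
i=3: S_3 = 3.56 * (-1.6)^3 ≈ -14.58
i=4: S_4 = 3.56 * (-1.6)^4 ≈ 23.33
The first 5 terms are: [3.56, -5.7, 9.11, -14.58, 23.33]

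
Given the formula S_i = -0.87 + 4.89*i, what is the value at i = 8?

S_8 = -0.87 + 4.89*8 = -0.87 + 39.12 = 38.25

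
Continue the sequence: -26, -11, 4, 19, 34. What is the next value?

Differences: -11 - -26 = 15
This is an arithmetic sequence with common difference d = 15.
Next term = 34 + 15 = 49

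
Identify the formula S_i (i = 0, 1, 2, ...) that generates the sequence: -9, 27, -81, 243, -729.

Check ratios: 27 / -9 = -3.0
Common ratio r = -3.
First term a = -9.
Formula: S_i = -9 * (-3)^i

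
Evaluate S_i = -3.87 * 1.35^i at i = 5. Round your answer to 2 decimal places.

S_5 = -3.87 * 1.35^5 ≈ -3.87 * 4.484 ≈ -17.35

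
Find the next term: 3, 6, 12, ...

Ratios: 6 / 3 = 2.0
This is a geometric sequence with common ratio r = 2.
Next term = 12 * 2 = 24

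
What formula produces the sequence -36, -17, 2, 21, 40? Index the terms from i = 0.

Check differences: -17 - -36 = 19
2 - -17 = 19
Common difference d = 19.
First term a = -36.
Formula: S_i = -36 + 19*i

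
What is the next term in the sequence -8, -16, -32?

Ratios: -16 / -8 = 2.0
This is a geometric sequence with common ratio r = 2.
Next term = -32 * 2 = -64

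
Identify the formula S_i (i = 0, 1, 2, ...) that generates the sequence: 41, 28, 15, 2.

Check differences: 28 - 41 = -13
15 - 28 = -13
Common difference d = -13.
First term a = 41.
Formula: S_i = 41 - 13*i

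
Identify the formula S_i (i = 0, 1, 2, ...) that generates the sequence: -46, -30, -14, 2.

Check differences: -30 - -46 = 16
-14 - -30 = 16
Common difference d = 16.
First term a = -46.
Formula: S_i = -46 + 16*i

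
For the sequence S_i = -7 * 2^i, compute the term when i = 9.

S_9 = -7 * 2^9 = -7 * 512 = -3584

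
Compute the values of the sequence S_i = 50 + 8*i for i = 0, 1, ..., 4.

This is an arithmetic sequence.
i=0: S_0 = 50 + 8*0 = 50
i=1: S_1 = 50 + 8*1 = 58
i=2: S_2 = 50 + 8*2 = 66
i=3: S_3 = 50 + 8*3 = 74
i=4: S_4 = 50 + 8*4 = 82
The first 5 terms are: [50, 58, 66, 74, 82]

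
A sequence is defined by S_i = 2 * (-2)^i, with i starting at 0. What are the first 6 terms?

This is a geometric sequence.
i=0: S_0 = 2 * (-2)^0 = 2
i=1: S_1 = 2 * (-2)^1 = -4
i=2: S_2 = 2 * (-2)^2 = 8
i=3: S_3 = 2 * (-2)^3 = -16
i=4: S_4 = 2 * (-2)^4 = 32
i=5: S_5 = 2 * (-2)^5 = -64
The first 6 terms are: [2, -4, 8, -16, 32, -64]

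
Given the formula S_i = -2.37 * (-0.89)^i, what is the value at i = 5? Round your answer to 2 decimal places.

S_5 = -2.37 * (-0.89)^5 ≈ -2.37 * -0.5584 ≈ 1.32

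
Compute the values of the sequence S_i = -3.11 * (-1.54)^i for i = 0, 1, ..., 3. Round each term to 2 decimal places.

This is a geometric sequence.
i=0: S_0 = -3.11 * (-1.54)^0 = -3.11
i=1: S_1 = -3.11 * (-1.54)^1 ≈ 4.79
i=2: S_2 = -3.11 * (-1.54)^2 ≈ -7.38
i=3: S_3 = -3.11 * (-1.54)^3 ≈ 11.36
The first 4 terms are: [-3.11, 4.79, -7.38, 11.36]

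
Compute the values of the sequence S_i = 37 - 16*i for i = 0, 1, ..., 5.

This is an arithmetic sequence.
i=0: S_0 = 37 + -16*0 = 37
i=1: S_1 = 37 + -16*1 = 21
i=2: S_2 = 37 + -16*2 = 5
i=3: S_3 = 37 + -16*3 = -11
i=4: S_4 = 37 + -16*4 = -27
i=5: S_5 = 37 + -16*5 = -43
The first 6 terms are: [37, 21, 5, -11, -27, -43]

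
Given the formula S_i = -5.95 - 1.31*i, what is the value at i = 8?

S_8 = -5.95 + -1.31*8 = -5.95 + -10.48 = -16.43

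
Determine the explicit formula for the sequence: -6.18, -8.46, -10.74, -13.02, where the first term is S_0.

Check differences: -8.46 - -6.18 = -2.28
-10.74 - -8.46 = -2.28
Common difference d = -2.28.
First term a = -6.18.
Formula: S_i = -6.18 - 2.28*i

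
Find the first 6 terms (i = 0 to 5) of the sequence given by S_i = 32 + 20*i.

This is an arithmetic sequence.
i=0: S_0 = 32 + 20*0 = 32
i=1: S_1 = 32 + 20*1 = 52
i=2: S_2 = 32 + 20*2 = 72
i=3: S_3 = 32 + 20*3 = 92
i=4: S_4 = 32 + 20*4 = 112
i=5: S_5 = 32 + 20*5 = 132
The first 6 terms are: [32, 52, 72, 92, 112, 132]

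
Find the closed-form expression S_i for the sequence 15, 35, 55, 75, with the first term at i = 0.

Check differences: 35 - 15 = 20
55 - 35 = 20
Common difference d = 20.
First term a = 15.
Formula: S_i = 15 + 20*i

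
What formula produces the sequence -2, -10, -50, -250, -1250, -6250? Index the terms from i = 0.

Check ratios: -10 / -2 = 5.0
Common ratio r = 5.
First term a = -2.
Formula: S_i = -2 * 5^i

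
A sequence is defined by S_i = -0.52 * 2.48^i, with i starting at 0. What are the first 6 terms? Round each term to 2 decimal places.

This is a geometric sequence.
i=0: S_0 = -0.52 * 2.48^0 = -0.52
i=1: S_1 = -0.52 * 2.48^1 ≈ -1.29
i=2: S_2 = -0.52 * 2.48^2 ≈ -3.2
i=3: S_3 = -0.52 * 2.48^3 ≈ -7.93
i=4: S_4 = -0.52 * 2.48^4 ≈ -19.67
i=5: S_5 = -0.52 * 2.48^5 ≈ -48.78
The first 6 terms are: [-0.52, -1.29, -3.2, -7.93, -19.67, -48.78]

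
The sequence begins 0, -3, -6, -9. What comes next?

Differences: -3 - 0 = -3
This is an arithmetic sequence with common difference d = -3.
Next term = -9 + -3 = -12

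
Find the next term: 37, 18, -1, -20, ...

Differences: 18 - 37 = -19
This is an arithmetic sequence with common difference d = -19.
Next term = -20 + -19 = -39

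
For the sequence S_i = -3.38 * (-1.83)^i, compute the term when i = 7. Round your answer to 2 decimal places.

S_7 = -3.38 * (-1.83)^7 ≈ -3.38 * -68.7318 ≈ 232.31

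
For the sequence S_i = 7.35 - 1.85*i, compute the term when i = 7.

S_7 = 7.35 + -1.85*7 = 7.35 + -12.95 = -5.6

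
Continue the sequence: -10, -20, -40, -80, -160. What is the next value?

Ratios: -20 / -10 = 2.0
This is a geometric sequence with common ratio r = 2.
Next term = -160 * 2 = -320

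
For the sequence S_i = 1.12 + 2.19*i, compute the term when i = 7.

S_7 = 1.12 + 2.19*7 = 1.12 + 15.33 = 16.45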